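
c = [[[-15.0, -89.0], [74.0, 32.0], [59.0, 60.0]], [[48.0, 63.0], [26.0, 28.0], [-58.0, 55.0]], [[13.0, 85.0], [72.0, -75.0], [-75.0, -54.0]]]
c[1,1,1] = 28.0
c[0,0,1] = -89.0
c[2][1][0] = 72.0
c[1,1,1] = 28.0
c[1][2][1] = 55.0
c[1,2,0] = -58.0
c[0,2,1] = 60.0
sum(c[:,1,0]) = 172.0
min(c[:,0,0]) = -15.0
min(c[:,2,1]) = -54.0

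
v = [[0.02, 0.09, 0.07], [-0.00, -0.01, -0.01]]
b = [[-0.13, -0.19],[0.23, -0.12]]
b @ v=[[-0.00,  -0.01,  -0.01], [0.00,  0.02,  0.02]]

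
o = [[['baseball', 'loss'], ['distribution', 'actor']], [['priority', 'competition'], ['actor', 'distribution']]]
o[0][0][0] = 'baseball'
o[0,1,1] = 'actor'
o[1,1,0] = 'actor'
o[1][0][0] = 'priority'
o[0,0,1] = 'loss'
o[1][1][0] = 'actor'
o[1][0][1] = 'competition'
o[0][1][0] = 'distribution'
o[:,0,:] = [['baseball', 'loss'], ['priority', 'competition']]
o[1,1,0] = 'actor'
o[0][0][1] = 'loss'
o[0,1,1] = 'actor'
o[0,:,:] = [['baseball', 'loss'], ['distribution', 'actor']]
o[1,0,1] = 'competition'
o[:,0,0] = ['baseball', 'priority']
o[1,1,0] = 'actor'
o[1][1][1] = 'distribution'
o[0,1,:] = ['distribution', 'actor']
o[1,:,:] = [['priority', 'competition'], ['actor', 'distribution']]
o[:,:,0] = [['baseball', 'distribution'], ['priority', 'actor']]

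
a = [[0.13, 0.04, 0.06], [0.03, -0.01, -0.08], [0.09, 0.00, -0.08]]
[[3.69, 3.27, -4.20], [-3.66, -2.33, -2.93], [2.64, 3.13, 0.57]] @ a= [[0.2, 0.11, 0.3], [-0.81, -0.12, 0.20], [0.49, 0.07, -0.14]]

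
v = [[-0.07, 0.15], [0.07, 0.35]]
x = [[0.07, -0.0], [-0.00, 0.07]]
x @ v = [[-0.00, 0.01], [0.0, 0.02]]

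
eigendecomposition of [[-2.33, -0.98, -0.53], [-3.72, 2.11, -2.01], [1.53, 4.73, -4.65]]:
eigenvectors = [[(0.25+0j), 0.02+0.31j, 0.02-0.31j], [-0.81+0.00j, (0.22+0.29j), (0.22-0.29j)], [(-0.52+0j), 0.88+0.00j, (0.88-0j)]]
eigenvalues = [(1.96+0j), (-3.42+2.12j), (-3.42-2.12j)]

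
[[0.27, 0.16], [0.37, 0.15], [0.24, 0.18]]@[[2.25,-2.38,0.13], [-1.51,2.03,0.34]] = [[0.37,-0.32,0.09], [0.61,-0.58,0.10], [0.27,-0.21,0.09]]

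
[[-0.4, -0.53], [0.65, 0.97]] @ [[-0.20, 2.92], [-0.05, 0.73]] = [[0.11, -1.55], [-0.18, 2.61]]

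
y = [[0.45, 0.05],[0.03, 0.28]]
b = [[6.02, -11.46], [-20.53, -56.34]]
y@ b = [[1.68, -7.97], [-5.57, -16.12]]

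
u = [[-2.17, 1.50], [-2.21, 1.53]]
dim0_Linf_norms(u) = [2.21, 1.53]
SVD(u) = [[-0.7, -0.71], [-0.71, 0.70]] @ diag([3.7661516387727256, 0.0013541674603577804]) @ [[0.82,-0.57],[0.57,0.82]]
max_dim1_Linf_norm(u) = 2.21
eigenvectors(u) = [[-0.70,-0.57], [-0.71,-0.82]]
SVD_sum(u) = [[-2.17, 1.5], [-2.21, 1.53]] + [[-0.00, -0.0], [0.00, 0.0]]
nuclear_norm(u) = 3.77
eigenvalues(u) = [-0.65, 0.01]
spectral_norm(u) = 3.77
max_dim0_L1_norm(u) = 4.38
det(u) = -0.01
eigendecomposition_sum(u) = [[-2.15, 1.48], [-2.18, 1.50]] + [[-0.02, 0.02], [-0.03, 0.03]]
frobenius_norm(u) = 3.77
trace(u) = -0.64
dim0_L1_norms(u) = [4.38, 3.03]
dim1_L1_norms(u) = [3.67, 3.74]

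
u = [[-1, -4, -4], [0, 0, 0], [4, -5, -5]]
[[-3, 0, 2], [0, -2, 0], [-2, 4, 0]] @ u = [[11, 2, 2], [0, 0, 0], [2, 8, 8]]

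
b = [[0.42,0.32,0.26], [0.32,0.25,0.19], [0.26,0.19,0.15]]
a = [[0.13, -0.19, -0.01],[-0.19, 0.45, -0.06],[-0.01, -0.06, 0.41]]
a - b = [[-0.29, -0.51, -0.27],  [-0.51, 0.20, -0.25],  [-0.27, -0.25, 0.26]]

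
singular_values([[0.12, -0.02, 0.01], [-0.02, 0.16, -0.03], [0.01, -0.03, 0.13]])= [0.19, 0.11, 0.11]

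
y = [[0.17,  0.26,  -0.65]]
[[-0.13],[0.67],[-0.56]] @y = [[-0.02, -0.03, 0.08], [0.11, 0.17, -0.44], [-0.1, -0.15, 0.36]]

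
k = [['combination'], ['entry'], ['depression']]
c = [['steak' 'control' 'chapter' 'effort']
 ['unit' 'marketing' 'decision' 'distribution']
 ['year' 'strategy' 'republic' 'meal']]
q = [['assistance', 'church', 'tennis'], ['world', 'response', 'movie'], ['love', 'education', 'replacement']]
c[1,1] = 'marketing'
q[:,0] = ['assistance', 'world', 'love']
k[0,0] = 'combination'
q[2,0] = 'love'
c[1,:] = ['unit', 'marketing', 'decision', 'distribution']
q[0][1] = 'church'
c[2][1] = 'strategy'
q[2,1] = 'education'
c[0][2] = 'chapter'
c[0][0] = 'steak'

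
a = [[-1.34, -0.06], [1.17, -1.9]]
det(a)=2.616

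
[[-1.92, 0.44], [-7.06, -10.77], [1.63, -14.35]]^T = [[-1.92, -7.06, 1.63], [0.44, -10.77, -14.35]]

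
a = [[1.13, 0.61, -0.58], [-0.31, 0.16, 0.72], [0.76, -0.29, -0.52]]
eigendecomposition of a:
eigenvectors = [[0.88+0.00j, (0.27+0.4j), (0.27-0.4j)], [(0.08+0j), (-0.34-0.47j), -0.34+0.47j], [(0.46+0j), (0.66+0j), 0.66-0.00j]]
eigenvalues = [(0.88+0j), (-0.06+0.67j), (-0.06-0.67j)]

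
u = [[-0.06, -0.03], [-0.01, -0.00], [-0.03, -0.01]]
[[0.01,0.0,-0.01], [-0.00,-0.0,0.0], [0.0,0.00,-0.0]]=u@[[0.17, 0.08, -0.23],[-0.69, -0.32, 0.91]]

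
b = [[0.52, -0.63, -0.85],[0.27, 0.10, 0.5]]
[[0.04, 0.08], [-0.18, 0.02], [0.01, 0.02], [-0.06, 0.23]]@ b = [[0.04, -0.02, 0.01], [-0.09, 0.12, 0.16], [0.01, -0.0, 0.00], [0.03, 0.06, 0.17]]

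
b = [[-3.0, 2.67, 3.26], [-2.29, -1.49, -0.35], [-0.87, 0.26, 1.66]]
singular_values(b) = [5.46, 2.73, 0.8]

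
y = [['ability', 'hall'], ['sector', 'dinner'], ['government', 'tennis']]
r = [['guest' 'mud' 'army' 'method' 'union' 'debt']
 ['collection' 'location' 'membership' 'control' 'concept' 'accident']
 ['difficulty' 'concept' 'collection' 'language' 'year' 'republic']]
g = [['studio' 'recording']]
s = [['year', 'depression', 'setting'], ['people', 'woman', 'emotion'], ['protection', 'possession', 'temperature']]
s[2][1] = 'possession'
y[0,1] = 'hall'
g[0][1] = 'recording'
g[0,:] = ['studio', 'recording']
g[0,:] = ['studio', 'recording']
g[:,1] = ['recording']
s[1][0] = 'people'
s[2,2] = 'temperature'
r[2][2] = 'collection'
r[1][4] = 'concept'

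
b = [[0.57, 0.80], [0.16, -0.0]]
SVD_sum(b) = [[0.58, 0.79], [0.06, 0.08]] + [[-0.01,0.01], [0.10,-0.08]]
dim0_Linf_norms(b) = [0.57, 0.8]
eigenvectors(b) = [[0.98,-0.73], [0.21,0.68]]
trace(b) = 0.57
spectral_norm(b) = 0.99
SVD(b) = [[-1.00, -0.1], [-0.10, 1.0]] @ diag([0.9867486991991685, 0.12971894475653534]) @ [[-0.59, -0.81], [0.81, -0.59]]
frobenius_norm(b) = 1.00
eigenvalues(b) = [0.74, -0.17]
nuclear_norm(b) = 1.12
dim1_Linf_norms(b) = [0.8, 0.16]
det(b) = -0.13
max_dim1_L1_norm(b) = 1.37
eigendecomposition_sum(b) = [[0.60,  0.65], [0.13,  0.14]] + [[-0.03, 0.15], [0.03, -0.14]]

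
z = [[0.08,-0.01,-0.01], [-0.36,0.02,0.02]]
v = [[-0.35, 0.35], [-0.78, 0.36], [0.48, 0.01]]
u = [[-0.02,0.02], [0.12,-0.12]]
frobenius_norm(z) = 0.37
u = z @ v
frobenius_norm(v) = 1.10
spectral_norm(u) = 0.17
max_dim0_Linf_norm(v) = 0.78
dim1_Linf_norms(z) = [0.08, 0.36]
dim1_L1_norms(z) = [0.1, 0.4]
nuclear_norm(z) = 0.38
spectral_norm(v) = 1.07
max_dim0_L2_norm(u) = 0.12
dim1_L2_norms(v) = [0.49, 0.86, 0.48]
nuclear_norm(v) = 1.34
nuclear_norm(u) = 0.17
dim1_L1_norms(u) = [0.04, 0.24]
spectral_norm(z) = 0.37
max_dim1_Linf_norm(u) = 0.12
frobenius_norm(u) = 0.17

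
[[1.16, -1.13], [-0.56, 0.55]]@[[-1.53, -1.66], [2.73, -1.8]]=[[-4.86, 0.11],[2.36, -0.06]]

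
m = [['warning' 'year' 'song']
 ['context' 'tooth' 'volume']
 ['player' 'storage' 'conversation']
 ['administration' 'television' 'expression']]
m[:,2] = ['song', 'volume', 'conversation', 'expression']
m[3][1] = 'television'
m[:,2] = ['song', 'volume', 'conversation', 'expression']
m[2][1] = 'storage'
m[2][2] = 'conversation'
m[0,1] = 'year'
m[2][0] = 'player'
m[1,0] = 'context'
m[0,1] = 'year'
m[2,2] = 'conversation'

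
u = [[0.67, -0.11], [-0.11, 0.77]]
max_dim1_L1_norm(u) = 0.88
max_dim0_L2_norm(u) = 0.78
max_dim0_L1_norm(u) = 0.88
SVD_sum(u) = [[0.25,  -0.38], [-0.38,  0.59]] + [[0.42,0.27],[0.27,0.18]]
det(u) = 0.50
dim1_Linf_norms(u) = [0.67, 0.77]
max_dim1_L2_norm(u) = 0.78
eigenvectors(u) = [[-0.84,0.54], [-0.54,-0.84]]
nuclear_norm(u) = 1.44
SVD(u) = [[-0.54,0.84], [0.84,0.54]] @ diag([0.8408304597359458, 0.5991695402640542]) @ [[-0.54,  0.84], [0.84,  0.54]]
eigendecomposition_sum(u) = [[0.42, 0.27], [0.27, 0.18]] + [[0.25, -0.38], [-0.38, 0.59]]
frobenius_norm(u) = 1.03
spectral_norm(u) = 0.84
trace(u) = 1.44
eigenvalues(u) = [0.6, 0.84]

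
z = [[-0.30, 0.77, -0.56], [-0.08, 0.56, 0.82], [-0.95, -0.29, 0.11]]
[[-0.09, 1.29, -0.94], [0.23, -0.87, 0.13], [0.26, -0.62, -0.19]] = z@[[-0.24,0.27,0.45], [-0.02,0.69,-0.6], [0.27,-1.5,0.61]]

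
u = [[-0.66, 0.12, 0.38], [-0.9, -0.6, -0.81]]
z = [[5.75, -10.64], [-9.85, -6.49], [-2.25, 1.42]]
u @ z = [[-5.83, 6.78], [2.56, 12.32]]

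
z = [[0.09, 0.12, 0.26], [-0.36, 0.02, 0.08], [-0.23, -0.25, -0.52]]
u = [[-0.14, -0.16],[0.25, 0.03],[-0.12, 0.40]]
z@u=[[-0.01,  0.09],[0.05,  0.09],[0.03,  -0.18]]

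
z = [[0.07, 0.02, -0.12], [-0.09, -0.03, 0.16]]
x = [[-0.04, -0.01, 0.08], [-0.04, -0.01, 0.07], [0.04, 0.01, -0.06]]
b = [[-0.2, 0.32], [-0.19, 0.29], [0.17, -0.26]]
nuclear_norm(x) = 0.15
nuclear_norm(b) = 0.61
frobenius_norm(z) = 0.23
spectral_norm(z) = 0.23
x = b @ z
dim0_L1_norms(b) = [0.56, 0.87]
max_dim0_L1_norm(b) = 0.87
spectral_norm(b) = 0.60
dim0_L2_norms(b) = [0.32, 0.5]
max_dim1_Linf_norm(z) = 0.16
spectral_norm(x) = 0.14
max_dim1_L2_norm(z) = 0.19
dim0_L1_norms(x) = [0.12, 0.03, 0.21]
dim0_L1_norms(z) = [0.16, 0.05, 0.28]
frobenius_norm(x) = 0.14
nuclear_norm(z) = 0.24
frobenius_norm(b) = 0.60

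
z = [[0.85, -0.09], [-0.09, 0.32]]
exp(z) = [[2.35, -0.16], [-0.16, 1.38]]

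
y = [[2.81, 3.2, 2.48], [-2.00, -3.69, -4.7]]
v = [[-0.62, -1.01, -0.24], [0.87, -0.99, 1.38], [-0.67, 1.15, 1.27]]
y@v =[[-0.62, -3.15, 6.89], [1.18, 0.27, -10.58]]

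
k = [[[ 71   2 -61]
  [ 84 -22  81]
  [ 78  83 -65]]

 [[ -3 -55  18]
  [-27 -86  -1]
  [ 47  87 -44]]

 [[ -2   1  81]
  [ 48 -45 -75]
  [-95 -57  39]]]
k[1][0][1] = -55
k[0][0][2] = -61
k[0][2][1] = 83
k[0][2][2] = -65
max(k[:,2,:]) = 87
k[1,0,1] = -55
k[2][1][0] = 48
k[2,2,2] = 39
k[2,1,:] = [48, -45, -75]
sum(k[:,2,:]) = 73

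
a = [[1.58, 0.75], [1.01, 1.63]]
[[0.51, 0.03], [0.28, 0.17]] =a@[[0.34, -0.04],[-0.04, 0.13]]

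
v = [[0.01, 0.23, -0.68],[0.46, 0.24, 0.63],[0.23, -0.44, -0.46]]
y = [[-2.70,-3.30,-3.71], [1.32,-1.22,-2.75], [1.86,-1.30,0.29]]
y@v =[[-2.40, 0.22, 1.46], [-1.18, 1.22, -0.4], [-0.51, -0.01, -2.22]]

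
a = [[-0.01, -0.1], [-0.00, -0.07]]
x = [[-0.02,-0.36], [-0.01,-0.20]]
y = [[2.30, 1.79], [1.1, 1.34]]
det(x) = 0.00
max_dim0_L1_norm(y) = 3.4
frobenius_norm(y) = 3.39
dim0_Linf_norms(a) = [0.01, 0.1]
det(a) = 0.00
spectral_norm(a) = 0.12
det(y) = 1.11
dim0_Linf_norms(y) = [2.3, 1.79]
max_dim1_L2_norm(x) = 0.36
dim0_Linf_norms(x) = [0.02, 0.36]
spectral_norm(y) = 3.38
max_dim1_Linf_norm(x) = 0.36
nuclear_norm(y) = 3.70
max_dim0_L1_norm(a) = 0.17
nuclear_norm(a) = 0.13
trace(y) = 3.64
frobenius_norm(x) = 0.41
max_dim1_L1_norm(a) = 0.11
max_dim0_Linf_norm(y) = 2.3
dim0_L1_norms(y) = [3.4, 3.13]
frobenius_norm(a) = 0.12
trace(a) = -0.08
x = y @ a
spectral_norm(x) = 0.41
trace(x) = -0.22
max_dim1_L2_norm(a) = 0.1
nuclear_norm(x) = 0.41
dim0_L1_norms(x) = [0.03, 0.56]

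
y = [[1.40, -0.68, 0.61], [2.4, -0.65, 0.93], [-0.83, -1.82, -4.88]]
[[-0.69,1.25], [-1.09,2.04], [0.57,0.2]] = y @ [[-0.36, 0.83], [0.17, -0.22], [-0.12, -0.1]]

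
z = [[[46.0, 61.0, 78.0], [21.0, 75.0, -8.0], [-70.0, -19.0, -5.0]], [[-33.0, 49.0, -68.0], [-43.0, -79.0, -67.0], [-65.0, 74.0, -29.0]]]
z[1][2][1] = 74.0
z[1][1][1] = -79.0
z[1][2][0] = -65.0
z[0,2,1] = -19.0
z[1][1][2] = -67.0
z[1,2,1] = 74.0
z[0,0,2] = 78.0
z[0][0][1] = 61.0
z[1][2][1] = 74.0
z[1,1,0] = -43.0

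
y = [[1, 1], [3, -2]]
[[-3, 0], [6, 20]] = y@[[0, 4], [-3, -4]]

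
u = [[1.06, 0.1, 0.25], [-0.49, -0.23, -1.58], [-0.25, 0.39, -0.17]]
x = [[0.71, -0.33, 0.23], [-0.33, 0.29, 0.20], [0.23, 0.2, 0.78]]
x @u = [[0.86, 0.24, 0.66], [-0.54, -0.02, -0.57], [-0.05, 0.28, -0.39]]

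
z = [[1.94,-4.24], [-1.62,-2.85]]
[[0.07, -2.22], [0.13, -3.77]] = z@[[-0.03,  0.78],[-0.03,  0.88]]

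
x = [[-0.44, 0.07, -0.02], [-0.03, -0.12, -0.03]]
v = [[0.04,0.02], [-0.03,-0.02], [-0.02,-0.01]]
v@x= [[-0.02, 0.0, -0.00], [0.01, 0.0, 0.00], [0.01, -0.00, 0.00]]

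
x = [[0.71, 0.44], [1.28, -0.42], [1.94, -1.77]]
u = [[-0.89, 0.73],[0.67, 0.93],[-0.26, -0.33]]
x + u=[[-0.18,1.17], [1.95,0.51], [1.68,-2.10]]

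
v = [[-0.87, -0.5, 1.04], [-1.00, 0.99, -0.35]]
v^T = [[-0.87, -1.0], [-0.5, 0.99], [1.04, -0.35]]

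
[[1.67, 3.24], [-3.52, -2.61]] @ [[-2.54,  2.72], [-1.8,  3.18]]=[[-10.07, 14.85], [13.64, -17.87]]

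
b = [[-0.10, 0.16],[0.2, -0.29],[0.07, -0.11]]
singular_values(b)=[0.42, 0.01]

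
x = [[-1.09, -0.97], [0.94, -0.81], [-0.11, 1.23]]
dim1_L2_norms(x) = [1.46, 1.24, 1.23]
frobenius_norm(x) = 2.28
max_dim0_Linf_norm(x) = 1.23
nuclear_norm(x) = 3.21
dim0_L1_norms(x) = [2.14, 3.01]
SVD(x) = [[-0.63, 0.65], [-0.37, -0.73], [0.68, 0.21]] @ diag([1.7704375106901413, 1.435009066431741]) @ [[0.15, 0.99], [-0.99, 0.15]]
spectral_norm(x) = 1.77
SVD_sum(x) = [[-0.17, -1.11], [-0.1, -0.65], [0.18, 1.19]] + [[-0.92, 0.14], [1.04, -0.16], [-0.29, 0.04]]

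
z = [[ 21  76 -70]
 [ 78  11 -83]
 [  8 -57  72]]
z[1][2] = -83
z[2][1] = -57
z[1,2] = -83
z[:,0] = [21, 78, 8]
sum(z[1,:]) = 6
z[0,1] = 76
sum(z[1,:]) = 6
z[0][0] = 21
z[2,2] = 72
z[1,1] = 11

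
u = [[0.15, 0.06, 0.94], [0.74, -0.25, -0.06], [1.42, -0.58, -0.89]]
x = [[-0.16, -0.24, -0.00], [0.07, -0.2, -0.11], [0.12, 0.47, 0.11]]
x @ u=[[-0.2, 0.05, -0.14], [-0.29, 0.12, 0.18], [0.52, -0.17, -0.01]]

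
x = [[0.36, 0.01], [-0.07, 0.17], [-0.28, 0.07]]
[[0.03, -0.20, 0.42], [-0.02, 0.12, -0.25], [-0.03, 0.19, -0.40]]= x @ [[0.09, -0.56, 1.2],[-0.07, 0.45, -0.96]]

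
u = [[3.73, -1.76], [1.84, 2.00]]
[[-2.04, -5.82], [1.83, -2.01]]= u @ [[-0.08,-1.42], [0.99,0.30]]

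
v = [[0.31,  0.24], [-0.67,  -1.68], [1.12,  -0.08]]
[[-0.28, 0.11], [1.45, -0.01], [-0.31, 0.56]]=v@[[-0.33, 0.49], [-0.73, -0.19]]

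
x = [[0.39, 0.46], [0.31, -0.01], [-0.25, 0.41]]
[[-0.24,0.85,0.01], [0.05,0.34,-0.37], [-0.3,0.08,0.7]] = x@[[0.14, 1.13, -1.16], [-0.64, 0.89, 1.01]]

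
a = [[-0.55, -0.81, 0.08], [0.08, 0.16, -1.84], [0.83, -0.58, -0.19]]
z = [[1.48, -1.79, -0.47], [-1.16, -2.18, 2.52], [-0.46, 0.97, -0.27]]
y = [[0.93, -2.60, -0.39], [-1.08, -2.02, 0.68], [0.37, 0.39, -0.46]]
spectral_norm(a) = 1.87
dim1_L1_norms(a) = [1.44, 2.08, 1.6]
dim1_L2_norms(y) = [2.79, 2.39, 0.71]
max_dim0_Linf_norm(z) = 2.52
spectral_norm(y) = 3.32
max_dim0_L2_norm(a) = 1.85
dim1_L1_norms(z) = [3.74, 5.86, 1.7]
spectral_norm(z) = 3.63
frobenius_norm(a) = 2.33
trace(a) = -0.58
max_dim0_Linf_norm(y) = 2.6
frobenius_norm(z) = 4.39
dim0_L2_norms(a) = [1.0, 1.01, 1.85]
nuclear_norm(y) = 5.23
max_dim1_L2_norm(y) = 2.79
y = z + a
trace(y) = -1.55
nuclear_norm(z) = 6.20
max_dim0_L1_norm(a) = 2.11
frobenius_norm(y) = 3.74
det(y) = 1.13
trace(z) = -0.97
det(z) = 0.89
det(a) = 1.81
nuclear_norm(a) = 3.84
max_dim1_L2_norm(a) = 1.85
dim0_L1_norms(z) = [3.1, 4.94, 3.26]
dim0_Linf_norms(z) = [1.48, 2.18, 2.52]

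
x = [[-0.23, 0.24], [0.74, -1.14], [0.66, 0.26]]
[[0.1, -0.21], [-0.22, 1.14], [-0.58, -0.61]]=x @ [[-0.76, -0.42], [-0.3, -1.27]]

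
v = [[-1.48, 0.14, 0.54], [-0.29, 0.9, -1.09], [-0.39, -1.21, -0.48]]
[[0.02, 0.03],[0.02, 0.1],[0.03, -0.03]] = v@ [[-0.02,-0.03], [-0.01,0.05], [-0.02,-0.04]]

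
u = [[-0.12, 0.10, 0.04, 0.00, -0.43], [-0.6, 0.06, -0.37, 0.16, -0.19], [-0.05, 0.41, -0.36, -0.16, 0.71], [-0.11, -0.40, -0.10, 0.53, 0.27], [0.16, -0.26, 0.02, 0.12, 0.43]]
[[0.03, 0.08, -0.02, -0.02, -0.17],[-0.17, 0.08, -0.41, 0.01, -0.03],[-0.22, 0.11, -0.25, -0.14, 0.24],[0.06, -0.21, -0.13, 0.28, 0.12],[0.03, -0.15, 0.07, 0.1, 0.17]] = u@[[0.28, -0.04, 0.17, 0.24, -0.13], [-0.04, 0.3, -0.11, -0.15, -0.11], [0.17, -0.11, 0.71, -0.18, 0.04], [0.24, -0.15, -0.18, 0.48, -0.08], [-0.13, -0.11, 0.04, -0.08, 0.4]]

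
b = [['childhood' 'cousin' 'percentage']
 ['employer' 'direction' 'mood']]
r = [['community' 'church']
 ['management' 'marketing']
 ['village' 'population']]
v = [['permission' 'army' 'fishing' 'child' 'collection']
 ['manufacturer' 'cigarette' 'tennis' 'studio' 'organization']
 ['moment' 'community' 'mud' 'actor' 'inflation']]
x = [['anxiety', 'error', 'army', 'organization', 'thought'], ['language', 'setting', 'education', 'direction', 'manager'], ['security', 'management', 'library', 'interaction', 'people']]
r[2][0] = 'village'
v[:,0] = ['permission', 'manufacturer', 'moment']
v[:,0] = ['permission', 'manufacturer', 'moment']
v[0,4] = 'collection'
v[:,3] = ['child', 'studio', 'actor']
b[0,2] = 'percentage'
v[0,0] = 'permission'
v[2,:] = ['moment', 'community', 'mud', 'actor', 'inflation']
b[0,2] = 'percentage'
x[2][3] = 'interaction'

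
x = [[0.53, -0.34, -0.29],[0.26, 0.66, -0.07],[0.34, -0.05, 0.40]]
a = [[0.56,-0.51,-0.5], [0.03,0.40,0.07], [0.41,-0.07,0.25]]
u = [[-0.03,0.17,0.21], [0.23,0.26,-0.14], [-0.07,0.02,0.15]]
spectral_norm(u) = 0.39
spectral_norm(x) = 0.75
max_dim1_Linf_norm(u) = 0.26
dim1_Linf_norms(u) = [0.21, 0.26, 0.15]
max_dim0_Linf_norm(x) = 0.66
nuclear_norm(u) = 0.70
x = u + a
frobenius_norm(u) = 0.49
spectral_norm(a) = 0.96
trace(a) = 1.21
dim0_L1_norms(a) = [1.0, 0.98, 0.82]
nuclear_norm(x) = 1.92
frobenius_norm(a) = 1.11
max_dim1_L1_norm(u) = 0.63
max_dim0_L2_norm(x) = 0.74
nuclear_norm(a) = 1.72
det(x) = 0.25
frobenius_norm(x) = 1.13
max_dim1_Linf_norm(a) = 0.56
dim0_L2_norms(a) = [0.69, 0.65, 0.56]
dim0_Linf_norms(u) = [0.23, 0.26, 0.21]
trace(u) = 0.38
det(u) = -0.00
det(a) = 0.13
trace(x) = 1.59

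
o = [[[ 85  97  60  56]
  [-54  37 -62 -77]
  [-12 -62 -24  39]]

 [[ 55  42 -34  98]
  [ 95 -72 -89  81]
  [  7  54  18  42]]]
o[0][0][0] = 85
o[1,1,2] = -89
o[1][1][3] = 81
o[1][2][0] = 7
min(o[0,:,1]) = -62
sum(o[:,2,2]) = -6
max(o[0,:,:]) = 97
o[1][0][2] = -34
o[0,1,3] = -77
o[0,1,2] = -62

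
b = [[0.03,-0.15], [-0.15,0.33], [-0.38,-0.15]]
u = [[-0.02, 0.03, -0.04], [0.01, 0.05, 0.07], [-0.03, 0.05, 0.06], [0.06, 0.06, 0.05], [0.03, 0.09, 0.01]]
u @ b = [[0.01, 0.02],[-0.03, 0.0],[-0.03, 0.01],[-0.03, 0.00],[-0.02, 0.02]]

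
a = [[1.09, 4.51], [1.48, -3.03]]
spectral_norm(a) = 5.43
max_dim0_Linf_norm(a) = 4.51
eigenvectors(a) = [[0.96, -0.64], [0.27, 0.77]]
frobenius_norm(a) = 5.74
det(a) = -9.98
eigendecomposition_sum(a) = [[1.89, 1.59],[0.52, 0.44]] + [[-0.80,2.92], [0.96,-3.47]]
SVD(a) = [[-0.83, 0.55],  [0.55, 0.83]] @ diag([5.433978309297892, 1.8361317311347831]) @ [[-0.02, -1.00],[1.00, -0.02]]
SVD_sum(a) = [[0.07, 4.53], [-0.05, -3.00]] + [[1.02,-0.02], [1.53,-0.03]]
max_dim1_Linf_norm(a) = 4.51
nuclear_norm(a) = 7.27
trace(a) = -1.94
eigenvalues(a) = [2.33, -4.27]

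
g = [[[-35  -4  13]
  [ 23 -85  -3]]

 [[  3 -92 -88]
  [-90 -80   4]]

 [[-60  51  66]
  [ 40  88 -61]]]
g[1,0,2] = -88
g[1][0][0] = 3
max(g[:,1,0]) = 40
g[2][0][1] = 51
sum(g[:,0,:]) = -146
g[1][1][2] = 4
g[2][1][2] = -61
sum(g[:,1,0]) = -27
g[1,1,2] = 4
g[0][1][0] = 23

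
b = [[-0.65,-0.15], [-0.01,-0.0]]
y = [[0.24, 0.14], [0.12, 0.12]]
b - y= [[-0.89, -0.29], [-0.13, -0.12]]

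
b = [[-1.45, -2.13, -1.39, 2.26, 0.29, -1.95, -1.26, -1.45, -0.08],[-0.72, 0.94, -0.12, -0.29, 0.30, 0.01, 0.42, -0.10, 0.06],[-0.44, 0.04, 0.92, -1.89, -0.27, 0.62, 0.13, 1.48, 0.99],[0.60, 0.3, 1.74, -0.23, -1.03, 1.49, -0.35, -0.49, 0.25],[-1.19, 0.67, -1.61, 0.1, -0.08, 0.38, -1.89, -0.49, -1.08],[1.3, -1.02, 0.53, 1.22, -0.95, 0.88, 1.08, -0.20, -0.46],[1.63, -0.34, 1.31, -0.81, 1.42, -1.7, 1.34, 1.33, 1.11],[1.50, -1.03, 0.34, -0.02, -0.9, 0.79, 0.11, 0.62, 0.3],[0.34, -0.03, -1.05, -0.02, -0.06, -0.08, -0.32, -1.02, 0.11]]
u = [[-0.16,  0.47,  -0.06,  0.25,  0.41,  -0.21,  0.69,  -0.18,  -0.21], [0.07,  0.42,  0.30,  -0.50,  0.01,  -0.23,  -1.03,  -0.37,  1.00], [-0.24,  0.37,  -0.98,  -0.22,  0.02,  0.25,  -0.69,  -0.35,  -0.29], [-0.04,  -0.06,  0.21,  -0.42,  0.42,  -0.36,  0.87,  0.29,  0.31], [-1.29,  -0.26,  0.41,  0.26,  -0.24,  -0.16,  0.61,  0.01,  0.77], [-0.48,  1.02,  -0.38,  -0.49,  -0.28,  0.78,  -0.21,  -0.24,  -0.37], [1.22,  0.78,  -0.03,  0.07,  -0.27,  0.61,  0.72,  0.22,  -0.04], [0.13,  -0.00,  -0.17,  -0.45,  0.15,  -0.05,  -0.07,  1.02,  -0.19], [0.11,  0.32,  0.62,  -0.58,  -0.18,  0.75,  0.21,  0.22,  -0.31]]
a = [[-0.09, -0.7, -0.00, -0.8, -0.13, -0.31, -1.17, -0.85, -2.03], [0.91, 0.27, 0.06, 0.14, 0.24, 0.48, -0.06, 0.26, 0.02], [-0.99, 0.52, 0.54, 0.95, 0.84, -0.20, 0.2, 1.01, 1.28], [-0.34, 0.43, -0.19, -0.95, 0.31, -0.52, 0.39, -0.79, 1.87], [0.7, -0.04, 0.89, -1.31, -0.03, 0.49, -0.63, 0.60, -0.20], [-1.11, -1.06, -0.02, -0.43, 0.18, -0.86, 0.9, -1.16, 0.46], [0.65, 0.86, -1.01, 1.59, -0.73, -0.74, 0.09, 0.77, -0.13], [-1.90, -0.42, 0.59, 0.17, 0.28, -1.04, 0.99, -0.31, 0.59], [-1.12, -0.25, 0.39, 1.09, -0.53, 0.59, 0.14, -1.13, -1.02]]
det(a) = -8.50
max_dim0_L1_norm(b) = 9.17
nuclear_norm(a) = 16.86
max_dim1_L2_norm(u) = 1.77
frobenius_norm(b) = 8.85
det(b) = -4.06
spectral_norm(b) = 6.01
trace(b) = 3.05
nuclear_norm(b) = 20.48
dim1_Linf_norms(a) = [2.03, 0.91, 1.28, 1.87, 1.31, 1.16, 1.59, 1.9, 1.13]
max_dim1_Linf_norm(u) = 1.29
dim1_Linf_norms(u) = [0.69, 1.03, 0.98, 0.87, 1.29, 1.02, 1.22, 1.02, 0.75]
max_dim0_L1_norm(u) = 5.1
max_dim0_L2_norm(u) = 1.94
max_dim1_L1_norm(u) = 4.25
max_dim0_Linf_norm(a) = 2.03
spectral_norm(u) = 2.36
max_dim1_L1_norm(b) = 12.26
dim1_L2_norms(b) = [4.61, 1.33, 2.87, 2.69, 3.1, 2.76, 3.85, 2.31, 1.54]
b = a @ u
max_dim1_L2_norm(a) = 2.73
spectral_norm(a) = 4.19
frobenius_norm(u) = 4.35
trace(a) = -2.36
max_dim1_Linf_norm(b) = 2.26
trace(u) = 0.83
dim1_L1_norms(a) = [6.08, 2.44, 6.53, 5.79, 4.89, 6.18, 6.57, 6.29, 6.26]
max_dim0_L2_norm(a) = 3.3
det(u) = 0.50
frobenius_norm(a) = 7.00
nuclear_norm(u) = 11.34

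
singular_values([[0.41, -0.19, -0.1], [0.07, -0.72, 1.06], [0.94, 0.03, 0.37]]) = [1.38, 0.95, 0.29]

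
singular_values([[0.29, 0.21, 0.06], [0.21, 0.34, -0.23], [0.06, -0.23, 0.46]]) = [0.66, 0.42, 0.01]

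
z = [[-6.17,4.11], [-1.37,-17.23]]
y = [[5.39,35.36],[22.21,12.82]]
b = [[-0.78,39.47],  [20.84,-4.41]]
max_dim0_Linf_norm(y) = 35.36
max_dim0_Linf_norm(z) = 17.23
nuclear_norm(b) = 60.42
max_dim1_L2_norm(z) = 17.28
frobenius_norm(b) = 44.86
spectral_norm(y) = 40.25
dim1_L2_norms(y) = [35.77, 25.64]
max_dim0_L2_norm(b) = 39.72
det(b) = -819.11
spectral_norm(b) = 39.88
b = y + z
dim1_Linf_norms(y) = [35.36, 22.21]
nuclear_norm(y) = 58.05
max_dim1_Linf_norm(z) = 17.23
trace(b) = -5.19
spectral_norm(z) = 17.71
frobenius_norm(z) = 18.81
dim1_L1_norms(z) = [10.28, 18.6]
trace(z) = -23.40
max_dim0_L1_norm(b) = 43.88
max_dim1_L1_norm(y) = 40.75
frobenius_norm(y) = 44.01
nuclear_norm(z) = 24.03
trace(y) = 18.21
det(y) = -716.25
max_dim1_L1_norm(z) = 18.6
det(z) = 111.94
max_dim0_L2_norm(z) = 17.71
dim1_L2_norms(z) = [7.41, 17.28]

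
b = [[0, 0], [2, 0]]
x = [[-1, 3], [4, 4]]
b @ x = [[0, 0], [-2, 6]]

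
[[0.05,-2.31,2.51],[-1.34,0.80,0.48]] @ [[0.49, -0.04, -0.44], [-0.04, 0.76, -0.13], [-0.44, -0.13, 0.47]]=[[-0.99, -2.08, 1.46],[-0.90, 0.6, 0.71]]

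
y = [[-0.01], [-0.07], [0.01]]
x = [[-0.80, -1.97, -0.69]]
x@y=[[0.14]]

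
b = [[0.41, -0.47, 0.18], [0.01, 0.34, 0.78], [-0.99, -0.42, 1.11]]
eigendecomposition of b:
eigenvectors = [[(-0.17-0.42j), (-0.17+0.42j), (0.29+0j)], [-0.66+0.00j, (-0.66-0j), -0.68+0.00j], [(-0.03-0.6j), (-0.03+0.6j), -0.67+0.00j]]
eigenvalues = [(0.38+0.71j), (0.38-0.71j), (1.11+0j)]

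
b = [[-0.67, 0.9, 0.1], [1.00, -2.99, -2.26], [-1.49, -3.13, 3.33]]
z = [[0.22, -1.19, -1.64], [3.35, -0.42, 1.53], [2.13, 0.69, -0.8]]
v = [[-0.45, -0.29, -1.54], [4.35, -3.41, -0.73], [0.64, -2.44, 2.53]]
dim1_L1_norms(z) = [3.05, 5.3, 3.62]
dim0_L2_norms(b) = [1.92, 4.42, 4.03]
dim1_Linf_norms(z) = [1.64, 3.35, 2.13]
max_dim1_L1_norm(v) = 8.49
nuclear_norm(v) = 10.23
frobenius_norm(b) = 6.28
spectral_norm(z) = 4.08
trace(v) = -1.33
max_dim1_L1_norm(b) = 7.95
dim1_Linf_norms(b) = [0.9, 2.99, 3.33]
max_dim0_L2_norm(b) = 4.42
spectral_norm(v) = 5.92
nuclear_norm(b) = 9.36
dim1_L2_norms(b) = [1.13, 3.88, 4.81]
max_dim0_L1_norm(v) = 6.14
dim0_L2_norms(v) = [4.42, 4.2, 3.05]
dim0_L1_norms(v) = [5.44, 6.14, 4.8]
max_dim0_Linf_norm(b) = 3.33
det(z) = -12.48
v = b + z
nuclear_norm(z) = 7.69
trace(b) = -0.33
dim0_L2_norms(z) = [3.98, 1.44, 2.38]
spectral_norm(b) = 4.82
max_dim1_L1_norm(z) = 5.3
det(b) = 10.69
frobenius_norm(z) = 4.85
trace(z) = -1.00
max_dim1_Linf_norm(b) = 3.33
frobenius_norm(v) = 6.82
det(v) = 21.00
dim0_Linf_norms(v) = [4.35, 3.41, 2.53]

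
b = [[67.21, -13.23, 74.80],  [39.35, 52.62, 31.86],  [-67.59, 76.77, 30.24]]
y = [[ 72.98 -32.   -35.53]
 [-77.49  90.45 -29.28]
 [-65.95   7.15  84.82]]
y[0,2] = -35.53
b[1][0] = 39.35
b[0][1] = -13.23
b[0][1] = -13.23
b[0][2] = 74.8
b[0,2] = 74.8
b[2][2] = 30.24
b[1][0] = 39.35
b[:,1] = [-13.23, 52.62, 76.77]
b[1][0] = 39.35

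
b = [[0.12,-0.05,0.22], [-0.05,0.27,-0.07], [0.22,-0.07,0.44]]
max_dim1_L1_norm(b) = 0.73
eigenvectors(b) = [[0.44, -0.89, 0.08],  [-0.27, -0.05, 0.96],  [0.86, 0.45, 0.26]]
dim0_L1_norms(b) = [0.39, 0.39, 0.73]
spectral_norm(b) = 0.58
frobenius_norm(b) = 0.63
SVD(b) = [[-0.44, -0.08, -0.89], [0.27, -0.96, -0.05], [-0.86, -0.26, 0.45]] @ diag([0.5757215875414173, 0.2469638658732088, 0.007314546585373715]) @ [[-0.44, 0.27, -0.86],[-0.08, -0.96, -0.26],[-0.89, -0.05, 0.45]]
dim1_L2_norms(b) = [0.26, 0.28, 0.5]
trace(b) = 0.83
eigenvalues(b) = [0.58, 0.01, 0.25]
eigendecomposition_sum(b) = [[0.11,-0.07,0.22], [-0.07,0.04,-0.13], [0.22,-0.13,0.42]] + [[0.01,0.0,-0.00],[0.00,0.00,-0.0],[-0.00,-0.00,0.00]] + [[0.0, 0.02, 0.0], [0.02, 0.23, 0.06], [0.0, 0.06, 0.02]]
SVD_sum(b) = [[0.11, -0.07, 0.22], [-0.07, 0.04, -0.13], [0.22, -0.13, 0.42]] + [[0.0,  0.02,  0.0], [0.02,  0.23,  0.06], [0.0,  0.06,  0.02]] + [[0.01, 0.0, -0.0],[0.0, 0.00, -0.00],[-0.0, -0.00, 0.0]]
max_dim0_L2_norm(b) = 0.5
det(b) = 0.00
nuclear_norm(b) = 0.83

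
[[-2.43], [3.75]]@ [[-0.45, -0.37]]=[[1.09, 0.90], [-1.69, -1.39]]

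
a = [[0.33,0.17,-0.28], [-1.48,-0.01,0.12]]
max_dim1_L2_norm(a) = 1.48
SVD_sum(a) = [[0.36, 0.01, -0.04], [-1.47, -0.05, 0.18]] + [[-0.03,0.16,-0.24], [-0.01,0.04,-0.06]]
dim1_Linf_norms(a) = [0.33, 1.48]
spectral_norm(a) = 1.53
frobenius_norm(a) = 1.56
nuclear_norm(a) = 1.82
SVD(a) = [[-0.24, 0.97], [0.97, 0.24]] @ diag([1.5278677579966802, 0.2944827907946381]) @ [[-0.99,-0.03,0.12], [-0.12,0.55,-0.83]]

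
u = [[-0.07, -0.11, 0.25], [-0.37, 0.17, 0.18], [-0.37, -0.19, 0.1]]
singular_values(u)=[0.59, 0.28, 0.2]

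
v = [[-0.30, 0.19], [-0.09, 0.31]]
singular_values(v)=[0.45, 0.17]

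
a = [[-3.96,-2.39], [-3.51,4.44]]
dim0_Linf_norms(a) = [3.96, 4.44]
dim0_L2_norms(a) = [5.29, 5.04]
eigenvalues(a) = [-4.86, 5.34]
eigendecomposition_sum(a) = [[-4.43,-1.14], [-1.67,-0.43]] + [[0.47,-1.25], [-1.84,4.87]]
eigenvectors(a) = [[-0.94, 0.25], [-0.35, -0.97]]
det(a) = -25.97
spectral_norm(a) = 5.74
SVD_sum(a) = [[-1.22, 0.99],[-4.29, 3.48]] + [[-2.74, -3.38], [0.78, 0.96]]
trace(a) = 0.48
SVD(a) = [[-0.27,-0.96], [-0.96,0.27]] @ diag([5.741756368680507, 4.523232671742282]) @ [[0.78,-0.63], [0.63,0.78]]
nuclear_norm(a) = 10.26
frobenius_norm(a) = 7.31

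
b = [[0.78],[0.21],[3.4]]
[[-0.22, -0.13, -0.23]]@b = [[-0.98]]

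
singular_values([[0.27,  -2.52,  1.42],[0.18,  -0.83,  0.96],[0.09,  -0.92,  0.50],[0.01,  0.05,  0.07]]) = [3.32, 0.42, 0.01]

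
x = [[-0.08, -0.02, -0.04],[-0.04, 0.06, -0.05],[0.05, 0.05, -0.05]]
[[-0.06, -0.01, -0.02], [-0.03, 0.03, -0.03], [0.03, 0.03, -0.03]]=x @ [[0.67,0.04,0.04], [0.04,0.56,0.0], [0.04,0.0,0.54]]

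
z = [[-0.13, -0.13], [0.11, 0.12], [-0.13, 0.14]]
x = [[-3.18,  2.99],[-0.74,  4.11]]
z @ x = [[0.51, -0.92], [-0.44, 0.82], [0.31, 0.19]]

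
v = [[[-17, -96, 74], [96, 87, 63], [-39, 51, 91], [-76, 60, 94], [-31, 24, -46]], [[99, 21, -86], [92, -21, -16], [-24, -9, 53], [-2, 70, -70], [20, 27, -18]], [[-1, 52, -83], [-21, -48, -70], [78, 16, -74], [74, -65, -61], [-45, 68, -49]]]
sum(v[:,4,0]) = -56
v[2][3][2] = -61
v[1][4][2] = -18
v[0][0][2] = 74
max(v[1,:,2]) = 53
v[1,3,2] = -70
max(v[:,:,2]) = 94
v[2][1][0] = -21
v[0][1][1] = 87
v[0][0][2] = 74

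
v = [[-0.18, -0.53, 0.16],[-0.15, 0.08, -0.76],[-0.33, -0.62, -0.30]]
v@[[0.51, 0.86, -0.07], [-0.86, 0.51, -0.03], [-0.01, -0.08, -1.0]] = [[0.36, -0.44, -0.13], [-0.14, -0.03, 0.77], [0.37, -0.58, 0.34]]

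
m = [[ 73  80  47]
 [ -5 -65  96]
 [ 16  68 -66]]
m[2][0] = 16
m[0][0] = 73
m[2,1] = 68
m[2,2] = -66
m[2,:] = [16, 68, -66]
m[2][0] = 16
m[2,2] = -66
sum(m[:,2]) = 77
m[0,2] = 47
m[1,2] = 96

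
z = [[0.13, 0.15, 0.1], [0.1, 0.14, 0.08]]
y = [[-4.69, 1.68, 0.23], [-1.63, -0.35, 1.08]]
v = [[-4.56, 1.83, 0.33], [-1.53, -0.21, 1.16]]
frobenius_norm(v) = 5.29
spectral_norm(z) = 0.29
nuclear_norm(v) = 6.40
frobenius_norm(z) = 0.29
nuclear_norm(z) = 0.30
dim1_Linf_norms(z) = [0.15, 0.14]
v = y + z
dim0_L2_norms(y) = [4.97, 1.72, 1.1]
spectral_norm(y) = 5.21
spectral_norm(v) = 5.14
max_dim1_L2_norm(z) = 0.22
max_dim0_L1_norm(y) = 6.32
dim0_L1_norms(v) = [6.09, 2.04, 1.49]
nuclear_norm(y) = 6.50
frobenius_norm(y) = 5.37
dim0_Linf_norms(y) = [4.69, 1.68, 1.08]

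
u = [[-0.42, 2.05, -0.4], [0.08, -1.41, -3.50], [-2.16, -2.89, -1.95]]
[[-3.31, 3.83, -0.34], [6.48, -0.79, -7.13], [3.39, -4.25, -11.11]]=u @ [[1.56, 0.03, 2.56],[-1.53, 1.78, 0.71],[-1.20, -0.49, 1.81]]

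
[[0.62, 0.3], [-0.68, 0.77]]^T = [[0.62,-0.68], [0.3,0.77]]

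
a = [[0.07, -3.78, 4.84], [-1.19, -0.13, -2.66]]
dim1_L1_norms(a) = [8.69, 3.98]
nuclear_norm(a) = 8.48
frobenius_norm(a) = 6.80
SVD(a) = [[-0.94, 0.35], [0.35, 0.94]] @ diag([6.505060205764779, 1.9777997166992156]) @ [[-0.07, 0.54, -0.84], [-0.55, -0.72, -0.42]]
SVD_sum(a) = [[0.45, -3.29, 5.12], [-0.17, 1.21, -1.89]] + [[-0.38,-0.49,-0.28], [-1.02,-1.34,-0.77]]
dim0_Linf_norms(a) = [1.19, 3.78, 4.84]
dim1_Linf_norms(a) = [4.84, 2.66]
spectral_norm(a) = 6.51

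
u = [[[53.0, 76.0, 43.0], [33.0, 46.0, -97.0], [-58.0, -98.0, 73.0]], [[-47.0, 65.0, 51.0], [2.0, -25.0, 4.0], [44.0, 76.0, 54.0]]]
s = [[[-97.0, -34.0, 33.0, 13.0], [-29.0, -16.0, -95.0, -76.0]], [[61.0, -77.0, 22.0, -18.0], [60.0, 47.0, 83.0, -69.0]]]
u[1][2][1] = 76.0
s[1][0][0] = 61.0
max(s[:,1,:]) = 83.0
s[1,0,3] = -18.0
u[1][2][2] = 54.0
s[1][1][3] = -69.0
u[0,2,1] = -98.0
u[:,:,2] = [[43.0, -97.0, 73.0], [51.0, 4.0, 54.0]]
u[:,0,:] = [[53.0, 76.0, 43.0], [-47.0, 65.0, 51.0]]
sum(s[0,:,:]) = -301.0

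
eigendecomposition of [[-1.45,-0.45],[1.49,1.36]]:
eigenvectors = [[-0.86, 0.17],[0.5, -0.98]]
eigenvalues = [-1.19, 1.1]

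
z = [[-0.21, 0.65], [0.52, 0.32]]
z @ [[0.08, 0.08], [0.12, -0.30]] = [[0.06, -0.21], [0.08, -0.05]]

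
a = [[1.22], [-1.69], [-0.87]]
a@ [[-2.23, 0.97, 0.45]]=[[-2.72, 1.18, 0.55], [3.77, -1.64, -0.76], [1.94, -0.84, -0.39]]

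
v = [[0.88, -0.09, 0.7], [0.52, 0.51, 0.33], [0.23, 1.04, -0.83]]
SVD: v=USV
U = [[-0.49, 0.69, -0.53],[0.01, 0.62, 0.79],[0.87, 0.39, -0.31]]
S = [1.45, 1.26, 0.23]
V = [[-0.16, 0.66, -0.74],  [0.80, 0.52, 0.29],  [-0.57, 0.55, 0.61]]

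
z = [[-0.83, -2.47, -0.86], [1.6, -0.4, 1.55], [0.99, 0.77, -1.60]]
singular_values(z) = [2.92, 2.41, 1.57]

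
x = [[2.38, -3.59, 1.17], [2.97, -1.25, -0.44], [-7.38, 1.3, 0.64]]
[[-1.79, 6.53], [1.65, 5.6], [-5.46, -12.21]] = x@[[0.85, 1.48], [0.89, -0.90], [-0.53, -0.19]]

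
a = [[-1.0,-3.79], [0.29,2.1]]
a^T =[[-1.00, 0.29], [-3.79, 2.1]]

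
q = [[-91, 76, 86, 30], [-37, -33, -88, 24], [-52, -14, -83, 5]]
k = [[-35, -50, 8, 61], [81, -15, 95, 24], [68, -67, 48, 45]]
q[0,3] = 30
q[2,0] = -52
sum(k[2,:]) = 94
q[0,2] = 86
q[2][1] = -14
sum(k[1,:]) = 185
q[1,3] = 24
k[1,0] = 81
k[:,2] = [8, 95, 48]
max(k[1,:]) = 95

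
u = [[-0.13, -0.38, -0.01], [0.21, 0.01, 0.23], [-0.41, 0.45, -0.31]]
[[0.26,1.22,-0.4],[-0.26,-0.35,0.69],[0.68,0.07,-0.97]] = u @[[-2.30, -3.9, 1.78], [0.09, -1.93, 0.40], [0.97, 2.12, 1.35]]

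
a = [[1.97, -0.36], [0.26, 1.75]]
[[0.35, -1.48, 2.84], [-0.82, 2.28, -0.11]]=a@[[0.09,-0.50,1.39], [-0.48,1.38,-0.27]]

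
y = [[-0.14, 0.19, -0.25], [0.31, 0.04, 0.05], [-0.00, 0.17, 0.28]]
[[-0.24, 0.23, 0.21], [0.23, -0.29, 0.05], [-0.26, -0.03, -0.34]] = y@ [[0.91, -0.94, 0.37], [-1.02, 0.21, -0.12], [-0.32, -0.23, -1.14]]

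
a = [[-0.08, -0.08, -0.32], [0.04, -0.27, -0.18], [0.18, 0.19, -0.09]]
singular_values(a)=[0.44, 0.29, 0.16]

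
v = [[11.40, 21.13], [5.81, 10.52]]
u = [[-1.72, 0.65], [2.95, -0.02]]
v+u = [[9.68, 21.78], [8.76, 10.5]]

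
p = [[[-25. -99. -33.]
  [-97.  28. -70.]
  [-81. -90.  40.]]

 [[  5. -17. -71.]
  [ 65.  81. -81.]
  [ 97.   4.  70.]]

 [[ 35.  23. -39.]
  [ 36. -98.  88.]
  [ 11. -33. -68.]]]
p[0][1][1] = 28.0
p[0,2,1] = -90.0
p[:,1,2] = [-70.0, -81.0, 88.0]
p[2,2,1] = -33.0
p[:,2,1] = [-90.0, 4.0, -33.0]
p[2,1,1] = -98.0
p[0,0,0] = -25.0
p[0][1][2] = -70.0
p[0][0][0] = -25.0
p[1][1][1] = 81.0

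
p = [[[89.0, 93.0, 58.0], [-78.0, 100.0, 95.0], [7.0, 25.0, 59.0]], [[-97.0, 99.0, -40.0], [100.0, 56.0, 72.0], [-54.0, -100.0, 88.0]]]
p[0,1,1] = 100.0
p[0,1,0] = -78.0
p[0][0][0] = 89.0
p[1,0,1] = 99.0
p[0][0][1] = 93.0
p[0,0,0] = 89.0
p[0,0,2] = 58.0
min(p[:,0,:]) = -97.0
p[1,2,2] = 88.0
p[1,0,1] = 99.0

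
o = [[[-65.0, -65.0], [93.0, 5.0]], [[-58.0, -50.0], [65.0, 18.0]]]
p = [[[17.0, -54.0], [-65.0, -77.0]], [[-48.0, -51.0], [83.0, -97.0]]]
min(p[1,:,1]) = -97.0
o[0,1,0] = 93.0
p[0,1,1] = -77.0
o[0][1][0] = 93.0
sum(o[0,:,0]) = 28.0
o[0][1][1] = 5.0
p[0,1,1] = -77.0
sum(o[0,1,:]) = 98.0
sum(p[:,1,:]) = -156.0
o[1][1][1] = 18.0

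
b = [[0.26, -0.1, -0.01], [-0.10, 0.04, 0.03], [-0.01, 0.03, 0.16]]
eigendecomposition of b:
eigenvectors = [[0.92, -0.35, 0.19], [-0.37, -0.93, 0.09], [-0.14, 0.15, 0.98]]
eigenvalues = [0.3, -0.0, 0.16]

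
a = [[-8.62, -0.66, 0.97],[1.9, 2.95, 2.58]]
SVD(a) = [[-0.97, 0.25], [0.25, 0.97]] @ diag([8.932894075507601, 3.853985396412546]) @ [[0.99, 0.15, -0.03], [-0.09, 0.70, 0.71]]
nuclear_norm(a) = 12.79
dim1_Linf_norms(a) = [8.62, 2.95]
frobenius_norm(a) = 9.73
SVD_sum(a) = [[-8.54, -1.34, 0.28], [2.22, 0.35, -0.07]] + [[-0.08, 0.68, 0.69], [-0.32, 2.60, 2.65]]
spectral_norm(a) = 8.93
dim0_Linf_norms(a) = [8.62, 2.95, 2.58]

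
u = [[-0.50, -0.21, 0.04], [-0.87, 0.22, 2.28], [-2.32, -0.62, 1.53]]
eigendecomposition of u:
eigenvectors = [[0.39+0.00j, -0.13+0.08j, -0.13-0.08j], [(-0.89+0j), (0.94+0j), (0.94-0j)], [0.24+0.00j, 0.12+0.29j, (0.12-0.29j)]]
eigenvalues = [(-0+0j), (0.63+0.63j), (0.63-0.63j)]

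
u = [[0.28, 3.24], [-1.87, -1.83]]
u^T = [[0.28, -1.87], [3.24, -1.83]]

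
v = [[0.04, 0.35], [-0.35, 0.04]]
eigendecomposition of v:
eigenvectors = [[0.71+0.00j, 0.71-0.00j], [0.00+0.71j, 0.00-0.71j]]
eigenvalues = [(0.04+0.35j), (0.04-0.35j)]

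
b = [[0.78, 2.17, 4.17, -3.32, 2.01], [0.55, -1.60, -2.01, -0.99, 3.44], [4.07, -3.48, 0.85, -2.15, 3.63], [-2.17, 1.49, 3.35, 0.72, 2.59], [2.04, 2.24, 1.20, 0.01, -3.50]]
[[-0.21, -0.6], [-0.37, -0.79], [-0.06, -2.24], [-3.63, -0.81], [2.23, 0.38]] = b @ [[0.32, -0.33], [0.13, 0.04], [-0.41, -0.16], [-0.6, -0.27], [-0.51, -0.33]]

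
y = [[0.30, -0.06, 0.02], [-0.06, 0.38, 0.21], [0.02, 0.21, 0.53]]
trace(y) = 1.21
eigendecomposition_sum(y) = [[0.05, 0.07, -0.05], [0.07, 0.1, -0.07], [-0.05, -0.07, 0.05]] + [[0.25, -0.11, 0.09],[-0.11, 0.05, -0.04],[0.09, -0.04, 0.04]] + [[0.00, -0.02, -0.03], [-0.02, 0.23, 0.32], [-0.03, 0.32, 0.45]]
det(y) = 0.04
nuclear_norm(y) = 1.21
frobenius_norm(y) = 0.78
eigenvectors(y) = [[-0.51, -0.86, -0.05],[-0.72, 0.39, 0.58],[0.48, -0.33, 0.81]]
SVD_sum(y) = [[0.0, -0.02, -0.03], [-0.02, 0.23, 0.32], [-0.03, 0.32, 0.45]] + [[0.25, -0.11, 0.09], [-0.11, 0.05, -0.04], [0.09, -0.04, 0.04]] + [[0.05,0.07,-0.05], [0.07,0.1,-0.07], [-0.05,-0.07,0.05]]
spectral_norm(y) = 0.68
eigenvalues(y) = [0.2, 0.33, 0.68]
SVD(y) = [[-0.05, 0.86, 0.51], [0.58, -0.39, 0.72], [0.81, 0.33, -0.48]] @ diag([0.6788860719991718, 0.33474041211953, 0.1963735158812982]) @ [[-0.05, 0.58, 0.81], [0.86, -0.39, 0.33], [0.51, 0.72, -0.48]]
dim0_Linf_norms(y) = [0.3, 0.38, 0.53]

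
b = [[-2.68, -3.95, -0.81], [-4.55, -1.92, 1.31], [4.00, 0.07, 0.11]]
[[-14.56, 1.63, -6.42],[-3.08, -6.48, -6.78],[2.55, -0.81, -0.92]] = b@[[0.50, -0.09, -0.20], [2.67, 0.56, 2.28], [3.3, -4.44, -2.53]]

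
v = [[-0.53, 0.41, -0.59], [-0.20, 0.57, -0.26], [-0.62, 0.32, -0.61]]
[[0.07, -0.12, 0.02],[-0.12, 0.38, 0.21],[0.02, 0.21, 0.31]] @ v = [[-0.03, -0.03, -0.02], [-0.14, 0.23, -0.16], [-0.24, 0.23, -0.26]]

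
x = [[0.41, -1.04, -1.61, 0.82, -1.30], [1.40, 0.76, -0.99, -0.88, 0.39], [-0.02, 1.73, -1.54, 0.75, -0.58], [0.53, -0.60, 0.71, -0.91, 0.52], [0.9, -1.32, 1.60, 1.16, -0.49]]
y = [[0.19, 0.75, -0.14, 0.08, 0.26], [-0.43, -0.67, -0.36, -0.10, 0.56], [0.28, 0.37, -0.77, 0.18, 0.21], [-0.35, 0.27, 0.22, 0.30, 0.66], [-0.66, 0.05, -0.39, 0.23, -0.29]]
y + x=[[0.60, -0.29, -1.75, 0.90, -1.04],[0.97, 0.09, -1.35, -0.98, 0.95],[0.26, 2.10, -2.31, 0.93, -0.37],[0.18, -0.33, 0.93, -0.61, 1.18],[0.24, -1.27, 1.21, 1.39, -0.78]]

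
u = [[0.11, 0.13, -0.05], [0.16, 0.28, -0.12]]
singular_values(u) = [0.39, 0.03]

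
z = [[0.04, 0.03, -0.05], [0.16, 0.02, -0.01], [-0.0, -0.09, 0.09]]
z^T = [[0.04, 0.16, -0.0], [0.03, 0.02, -0.09], [-0.05, -0.01, 0.09]]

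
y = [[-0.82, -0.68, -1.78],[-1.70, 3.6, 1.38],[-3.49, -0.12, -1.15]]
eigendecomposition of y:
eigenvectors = [[0.55, 0.4, 0.17],[-0.03, 0.63, -0.98],[0.83, -0.66, -0.09]]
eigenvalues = [-3.46, 1.07, 4.03]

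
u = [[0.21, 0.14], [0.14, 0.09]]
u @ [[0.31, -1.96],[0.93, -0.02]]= [[0.2, -0.41], [0.13, -0.28]]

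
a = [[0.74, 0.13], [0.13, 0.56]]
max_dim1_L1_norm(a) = 0.87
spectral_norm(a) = 0.81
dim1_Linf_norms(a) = [0.74, 0.56]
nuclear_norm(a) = 1.30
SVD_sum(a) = [[0.63,0.33], [0.33,0.17]] + [[0.11, -0.2], [-0.20, 0.39]]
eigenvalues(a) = [0.81, 0.49]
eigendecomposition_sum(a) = [[0.63,0.33], [0.33,0.17]] + [[0.11, -0.20], [-0.2, 0.39]]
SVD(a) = [[-0.89, -0.46], [-0.46, 0.89]] @ diag([0.808113883008419, 0.4918861169915811]) @ [[-0.89, -0.46],[-0.46, 0.89]]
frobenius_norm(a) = 0.95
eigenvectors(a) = [[0.89, -0.46], [0.46, 0.89]]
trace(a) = 1.30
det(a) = 0.40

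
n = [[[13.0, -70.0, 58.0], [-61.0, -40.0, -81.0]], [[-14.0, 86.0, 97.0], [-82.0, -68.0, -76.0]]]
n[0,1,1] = -40.0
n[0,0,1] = -70.0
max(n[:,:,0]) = 13.0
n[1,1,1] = -68.0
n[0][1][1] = -40.0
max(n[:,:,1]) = 86.0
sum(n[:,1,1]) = -108.0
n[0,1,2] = -81.0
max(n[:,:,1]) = 86.0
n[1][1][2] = -76.0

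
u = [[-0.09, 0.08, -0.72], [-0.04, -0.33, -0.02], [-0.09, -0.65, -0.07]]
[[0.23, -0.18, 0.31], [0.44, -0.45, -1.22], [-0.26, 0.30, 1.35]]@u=[[-0.04,-0.12,-0.18], [0.09,0.98,-0.22], [-0.11,-1.00,0.09]]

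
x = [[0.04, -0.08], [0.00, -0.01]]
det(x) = -0.00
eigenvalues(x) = [0.04, -0.01]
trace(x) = 0.03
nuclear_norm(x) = 0.09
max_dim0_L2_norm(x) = 0.08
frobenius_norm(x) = 0.09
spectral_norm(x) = 0.09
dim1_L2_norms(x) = [0.09, 0.01]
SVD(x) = [[1.00, -0.1],[0.1, 1.0]] @ diag([0.08988992438687067, 0.004449886933695363]) @ [[0.44, -0.9], [-0.9, -0.44]]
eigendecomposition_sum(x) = [[0.04, -0.06], [0.0, 0.00]] + [[-0.00, -0.02], [-0.00, -0.01]]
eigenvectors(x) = [[1.0,0.85], [0.0,0.53]]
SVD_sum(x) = [[0.04, -0.08], [0.00, -0.01]] + [[0.00, 0.00], [-0.0, -0.0]]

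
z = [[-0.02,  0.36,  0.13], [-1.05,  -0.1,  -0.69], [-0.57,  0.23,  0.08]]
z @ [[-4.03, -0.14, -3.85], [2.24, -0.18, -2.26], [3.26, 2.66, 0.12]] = [[1.31, 0.28, -0.72], [1.76, -1.67, 4.19], [3.07, 0.25, 1.68]]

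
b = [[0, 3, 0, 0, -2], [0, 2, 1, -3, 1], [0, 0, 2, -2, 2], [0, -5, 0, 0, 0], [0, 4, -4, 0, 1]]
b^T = [[0, 0, 0, 0, 0], [3, 2, 0, -5, 4], [0, 1, 2, 0, -4], [0, -3, -2, 0, 0], [-2, 1, 2, 0, 1]]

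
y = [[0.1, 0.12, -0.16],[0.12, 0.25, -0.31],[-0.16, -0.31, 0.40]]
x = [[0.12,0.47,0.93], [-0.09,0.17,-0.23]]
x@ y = [[-0.08, -0.16, 0.21], [0.05, 0.10, -0.13]]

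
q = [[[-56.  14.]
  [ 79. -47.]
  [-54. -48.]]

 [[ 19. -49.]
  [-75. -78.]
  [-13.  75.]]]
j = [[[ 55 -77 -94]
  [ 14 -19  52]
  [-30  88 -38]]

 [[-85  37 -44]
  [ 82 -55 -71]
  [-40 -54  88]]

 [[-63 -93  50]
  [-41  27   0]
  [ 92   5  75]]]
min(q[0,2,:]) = -54.0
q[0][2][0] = -54.0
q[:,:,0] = [[-56.0, 79.0, -54.0], [19.0, -75.0, -13.0]]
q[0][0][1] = 14.0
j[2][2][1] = 5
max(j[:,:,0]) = 92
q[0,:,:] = [[-56.0, 14.0], [79.0, -47.0], [-54.0, -48.0]]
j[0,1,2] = 52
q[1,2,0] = -13.0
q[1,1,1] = -78.0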